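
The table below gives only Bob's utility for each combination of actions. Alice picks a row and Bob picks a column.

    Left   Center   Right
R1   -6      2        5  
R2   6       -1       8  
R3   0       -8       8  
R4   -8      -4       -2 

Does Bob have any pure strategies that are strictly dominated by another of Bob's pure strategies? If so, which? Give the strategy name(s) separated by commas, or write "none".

Left is strictly dominated by Right (R1: 5>-6, R2: 8>6, R3: 8>0, R4: -2>-8).
Center is strictly dominated by Right (R1: 5>2, R2: 8>-1, R3: 8>-8, R4: -2>-4).
Nothing dominates Right: Left at R1 (5>-6); Center at R1 (5>2).

Left, Center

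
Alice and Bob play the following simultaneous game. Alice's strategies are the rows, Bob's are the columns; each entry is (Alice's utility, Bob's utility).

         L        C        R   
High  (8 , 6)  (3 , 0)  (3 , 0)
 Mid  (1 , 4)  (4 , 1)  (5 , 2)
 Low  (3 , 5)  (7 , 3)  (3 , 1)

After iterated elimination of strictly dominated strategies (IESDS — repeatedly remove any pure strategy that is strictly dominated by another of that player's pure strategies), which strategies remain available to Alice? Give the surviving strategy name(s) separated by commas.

High

For Bob, L strictly dominates C on the remaining rows (High: 6>0, Mid: 4>1, Low: 5>3); eliminate C.
Bob's strategy R is strictly dominated by L (High: 6>0, Mid: 4>2, Low: 5>1) and is removed.
Alice's strategy Mid is strictly dominated by High (L: 8>1) and is removed.
Row Low is eliminated: High beats it against every remaining column (L: 8>3).
Among the remaining strategies, none is strictly dominated by another pure strategy of the same player, so the elimination stops.
Surviving strategies — Alice: {High}; Bob: {L}.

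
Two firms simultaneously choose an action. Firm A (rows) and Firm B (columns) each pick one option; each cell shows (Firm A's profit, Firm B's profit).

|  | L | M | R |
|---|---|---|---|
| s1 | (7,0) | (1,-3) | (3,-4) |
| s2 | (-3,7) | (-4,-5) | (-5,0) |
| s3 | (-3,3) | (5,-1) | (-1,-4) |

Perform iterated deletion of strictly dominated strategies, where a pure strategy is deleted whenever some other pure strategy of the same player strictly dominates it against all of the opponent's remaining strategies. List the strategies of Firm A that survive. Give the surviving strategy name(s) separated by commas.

For Firm A, s1 strictly dominates s2 on the remaining columns (L: 7>-3, M: 1>-4, R: 3>-5); eliminate s2.
For Firm B, L strictly dominates M on the remaining rows (s1: 0>-3, s3: 3>-1); eliminate M.
Firm A's strategy s3 is strictly dominated by s1 (L: 7>-3, R: 3>-1) and is removed.
Firm B's strategy R is strictly dominated by L (s1: 0>-4) and is removed.
Among the remaining strategies, none is strictly dominated by another pure strategy of the same player, so the elimination stops.
Surviving strategies — Firm A: {s1}; Firm B: {L}.

s1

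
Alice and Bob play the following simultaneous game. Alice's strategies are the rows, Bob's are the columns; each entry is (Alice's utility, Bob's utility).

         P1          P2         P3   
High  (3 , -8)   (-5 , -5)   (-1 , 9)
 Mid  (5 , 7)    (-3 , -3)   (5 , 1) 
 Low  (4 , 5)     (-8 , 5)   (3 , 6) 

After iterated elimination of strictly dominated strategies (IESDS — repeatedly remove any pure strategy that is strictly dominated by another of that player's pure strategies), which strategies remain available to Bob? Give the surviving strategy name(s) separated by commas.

P1

Row High is eliminated: Mid beats it against every remaining column (P1: 5>3, P2: -3>-5, P3: 5>-1).
Alice's strategy Low is strictly dominated by Mid (P1: 5>4, P2: -3>-8, P3: 5>3) and is removed.
For Bob, P1 strictly dominates P2 on the remaining rows (Mid: 7>-3); eliminate P2.
Bob's strategy P3 is strictly dominated by P1 (Mid: 7>1) and is removed.
Among the remaining strategies, none is strictly dominated by another pure strategy of the same player, so the elimination stops.
Surviving strategies — Alice: {Mid}; Bob: {P1}.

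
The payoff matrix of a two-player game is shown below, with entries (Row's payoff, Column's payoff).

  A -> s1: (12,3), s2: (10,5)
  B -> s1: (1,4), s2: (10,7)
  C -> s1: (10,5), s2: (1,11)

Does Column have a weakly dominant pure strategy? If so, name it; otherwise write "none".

s2 vs s1: A: 5>3, B: 7>4, C: 11>5.
s2 is at least as good as every other strategy against every opponent action, so it is weakly dominant.

s2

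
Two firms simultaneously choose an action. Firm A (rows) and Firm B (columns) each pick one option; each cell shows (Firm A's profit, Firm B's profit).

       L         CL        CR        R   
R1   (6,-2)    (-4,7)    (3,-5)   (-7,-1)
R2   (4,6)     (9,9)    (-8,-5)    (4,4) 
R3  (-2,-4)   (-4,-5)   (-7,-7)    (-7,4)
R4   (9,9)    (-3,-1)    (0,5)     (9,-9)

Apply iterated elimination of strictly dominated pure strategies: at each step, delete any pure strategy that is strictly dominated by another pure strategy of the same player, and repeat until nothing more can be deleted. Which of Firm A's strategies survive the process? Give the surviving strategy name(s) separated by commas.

Firm A's strategy R3 is strictly dominated by R4 (L: 9>-2, CL: -3>-4, CR: 0>-7, R: 9>-7) and is removed.
Firm B's strategy CR is strictly dominated by L (R1: -2>-5, R2: 6>-5, R4: 9>5) and is removed.
For Firm A, R4 strictly dominates R1 on the remaining columns (L: 9>6, CL: -3>-4, R: 9>-7); eliminate R1.
For Firm B, L strictly dominates R on the remaining rows (R2: 6>4, R4: 9>-9); eliminate R.
Among the remaining strategies, none is strictly dominated by another pure strategy of the same player, so the elimination stops.
Surviving strategies — Firm A: {R2, R4}; Firm B: {L, CL}.

R2, R4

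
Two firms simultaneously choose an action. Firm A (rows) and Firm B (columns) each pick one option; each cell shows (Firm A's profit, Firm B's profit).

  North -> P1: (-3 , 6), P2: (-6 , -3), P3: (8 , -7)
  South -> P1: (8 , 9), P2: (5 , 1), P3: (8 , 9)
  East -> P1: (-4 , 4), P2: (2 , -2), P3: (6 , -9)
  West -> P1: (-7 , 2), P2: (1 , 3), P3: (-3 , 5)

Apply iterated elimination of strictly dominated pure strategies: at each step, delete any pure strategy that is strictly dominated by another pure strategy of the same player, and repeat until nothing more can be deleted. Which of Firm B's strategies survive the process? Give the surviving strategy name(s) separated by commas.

P1, P3

Firm A's strategy East is strictly dominated by South (P1: 8>-4, P2: 5>2, P3: 8>6) and is removed.
For Firm A, South strictly dominates West on the remaining columns (P1: 8>-7, P2: 5>1, P3: 8>-3); eliminate West.
For Firm B, P1 strictly dominates P2 on the remaining rows (North: 6>-3, South: 9>1); eliminate P2.
Among the remaining strategies, none is strictly dominated by another pure strategy of the same player, so the elimination stops.
Surviving strategies — Firm A: {North, South}; Firm B: {P1, P3}.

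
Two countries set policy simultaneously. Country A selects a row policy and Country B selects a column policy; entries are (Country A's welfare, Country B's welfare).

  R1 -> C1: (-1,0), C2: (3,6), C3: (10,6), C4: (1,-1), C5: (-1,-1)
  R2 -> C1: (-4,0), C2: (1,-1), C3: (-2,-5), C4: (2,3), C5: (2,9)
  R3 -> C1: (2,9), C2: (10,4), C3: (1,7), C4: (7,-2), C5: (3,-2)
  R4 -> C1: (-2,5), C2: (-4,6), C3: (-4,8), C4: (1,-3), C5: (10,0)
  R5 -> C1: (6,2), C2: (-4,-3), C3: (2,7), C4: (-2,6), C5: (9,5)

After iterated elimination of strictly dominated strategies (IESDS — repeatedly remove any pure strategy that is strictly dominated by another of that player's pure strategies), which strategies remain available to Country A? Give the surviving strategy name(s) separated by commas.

Row R2 is eliminated: R3 beats it against every remaining column (C1: 2>-4, C2: 10>1, C3: 1>-2, C4: 7>2, C5: 3>2).
Country B's strategy C4 is strictly dominated by C3 (R1: 6>-1, R3: 7>-2, R4: 8>-3, R5: 7>6) and is removed.
Column C5 is eliminated: C3 beats it against every remaining row (R1: 6>-1, R3: 7>-2, R4: 8>0, R5: 7>5).
Country A's strategy R4 is strictly dominated by R1 (C1: -1>-2, C2: 3>-4, C3: 10>-4) and is removed.
Among the remaining strategies, none is strictly dominated by another pure strategy of the same player, so the elimination stops.
Surviving strategies — Country A: {R1, R3, R5}; Country B: {C1, C2, C3}.

R1, R3, R5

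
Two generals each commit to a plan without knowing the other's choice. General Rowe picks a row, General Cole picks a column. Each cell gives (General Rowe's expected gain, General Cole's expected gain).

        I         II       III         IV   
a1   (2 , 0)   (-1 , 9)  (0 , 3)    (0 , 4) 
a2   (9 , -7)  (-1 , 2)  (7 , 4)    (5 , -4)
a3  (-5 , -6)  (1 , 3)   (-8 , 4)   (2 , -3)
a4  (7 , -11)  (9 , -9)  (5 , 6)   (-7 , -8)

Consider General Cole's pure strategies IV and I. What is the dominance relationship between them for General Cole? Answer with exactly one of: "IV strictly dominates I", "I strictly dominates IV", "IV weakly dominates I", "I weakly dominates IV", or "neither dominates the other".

Compare IV to I across every action of General Rowe: a1: 4>0, a2: -4>-7, a3: -3>-6, a4: -8>-11.
Every comparison favours IV, so IV strictly dominates I.

IV strictly dominates I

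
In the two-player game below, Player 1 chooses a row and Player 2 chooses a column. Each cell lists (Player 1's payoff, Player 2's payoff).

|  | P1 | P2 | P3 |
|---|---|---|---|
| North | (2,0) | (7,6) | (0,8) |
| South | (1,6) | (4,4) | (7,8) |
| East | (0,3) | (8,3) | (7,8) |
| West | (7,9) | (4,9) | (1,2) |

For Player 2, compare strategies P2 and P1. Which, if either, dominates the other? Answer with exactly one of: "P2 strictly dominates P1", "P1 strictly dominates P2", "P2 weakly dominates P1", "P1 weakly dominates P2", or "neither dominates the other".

P2's payoffs vs P1's, by Player 1's action — North: 6>0, South: 4<6, East: 3=3, West: 9=9.
P2 does better at North but worse at South; neither strategy dominates the other.

neither dominates the other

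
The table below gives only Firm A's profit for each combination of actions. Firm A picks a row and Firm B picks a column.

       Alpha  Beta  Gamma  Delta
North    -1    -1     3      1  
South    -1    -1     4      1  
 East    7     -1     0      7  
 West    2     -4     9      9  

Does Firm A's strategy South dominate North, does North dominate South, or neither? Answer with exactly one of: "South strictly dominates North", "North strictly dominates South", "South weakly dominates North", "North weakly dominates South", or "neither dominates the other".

Compare South to North across each opponent action: Alpha: -1=-1, Beta: -1=-1, Gamma: 4>3, Delta: 1=1.
South is at least as good everywhere and strictly better somewhere (tied only at Alpha, Beta, Delta), so South weakly but not strictly dominates North.

South weakly dominates North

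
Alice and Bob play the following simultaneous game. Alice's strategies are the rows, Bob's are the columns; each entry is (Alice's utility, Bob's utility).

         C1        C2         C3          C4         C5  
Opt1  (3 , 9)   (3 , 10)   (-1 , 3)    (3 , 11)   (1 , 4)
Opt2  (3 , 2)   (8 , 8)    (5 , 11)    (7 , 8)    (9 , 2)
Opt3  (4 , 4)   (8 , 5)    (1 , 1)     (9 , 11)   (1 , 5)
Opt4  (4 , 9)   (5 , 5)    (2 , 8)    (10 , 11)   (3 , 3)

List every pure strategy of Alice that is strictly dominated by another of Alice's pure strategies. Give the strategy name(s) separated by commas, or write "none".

Opt1: dominated, since Opt4 does at least as well everywhere (C1: 4>3, C2: 5>3, C3: 2>-1, C4: 10>3, C5: 3>1).
Opt2: no other strategy beats it everywhere (Opt1 at C1 (3=3); Opt3 at C2 (8=8); Opt4 at C2 (8>5)).
Opt3 is not dominated — it holds its own against Opt1 at C1 (4>3); Opt2 at C1 (4>3); Opt4 at C1 (4=4).
Nothing dominates Opt4: Opt1 at C1 (4>3); Opt2 at C1 (4>3); Opt3 at C1 (4=4).

Opt1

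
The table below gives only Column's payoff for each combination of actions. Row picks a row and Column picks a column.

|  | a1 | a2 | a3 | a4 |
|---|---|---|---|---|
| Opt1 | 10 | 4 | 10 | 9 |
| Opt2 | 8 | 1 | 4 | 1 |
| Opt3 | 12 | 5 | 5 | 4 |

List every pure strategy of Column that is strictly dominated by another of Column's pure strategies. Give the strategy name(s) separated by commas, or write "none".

a2, a4

Nothing dominates a1: a2 at Opt1 (10>4); a3 at Opt1 (10=10); a4 at Opt1 (10>9).
a1 strictly dominates a2 — Opt1: 10>4, Opt2: 8>1, Opt3: 12>5.
Nothing dominates a3: a1 at Opt1 (10=10); a2 at Opt1 (10>4); a4 at Opt1 (10>9).
a4: dominated, since a1 does at least as well everywhere (Opt1: 10>9, Opt2: 8>1, Opt3: 12>4).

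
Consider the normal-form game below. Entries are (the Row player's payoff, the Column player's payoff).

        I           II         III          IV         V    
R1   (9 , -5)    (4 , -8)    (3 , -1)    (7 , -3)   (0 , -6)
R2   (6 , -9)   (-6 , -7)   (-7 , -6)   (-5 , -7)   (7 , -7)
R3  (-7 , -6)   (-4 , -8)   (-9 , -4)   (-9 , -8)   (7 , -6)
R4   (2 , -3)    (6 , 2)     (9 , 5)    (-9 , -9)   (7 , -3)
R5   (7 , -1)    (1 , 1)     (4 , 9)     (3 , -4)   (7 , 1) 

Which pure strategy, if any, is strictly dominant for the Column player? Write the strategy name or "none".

III vs I: R1: -1>-5, R2: -6>-9, R3: -4>-6, R4: 5>-3, R5: 9>-1.
III vs II: R1: -1>-8, R2: -6>-7, R3: -4>-8, R4: 5>2, R5: 9>1.
III vs IV: R1: -1>-3, R2: -6>-7, R3: -4>-8, R4: 5>-9, R5: 9>-4.
III vs V: R1: -1>-6, R2: -6>-7, R3: -4>-6, R4: 5>-3, R5: 9>1.
III strictly beats every other strategy against every opponent action, so it is strictly dominant.

III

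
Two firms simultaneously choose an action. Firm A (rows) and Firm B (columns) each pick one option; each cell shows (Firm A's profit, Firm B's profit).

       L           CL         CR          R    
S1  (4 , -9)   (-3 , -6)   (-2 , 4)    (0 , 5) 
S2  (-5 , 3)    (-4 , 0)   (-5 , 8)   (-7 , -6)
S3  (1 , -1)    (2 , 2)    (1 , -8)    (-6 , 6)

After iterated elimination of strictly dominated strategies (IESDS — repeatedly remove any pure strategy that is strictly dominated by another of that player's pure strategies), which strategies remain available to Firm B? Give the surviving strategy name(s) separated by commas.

R

Row S2 is eliminated: S1 beats it against every remaining column (L: 4>-5, CL: -3>-4, CR: -2>-5, R: 0>-7).
Firm B's strategy L is strictly dominated by CL (S1: -6>-9, S3: 2>-1) and is removed.
Firm B's strategy CL is strictly dominated by R (S1: 5>-6, S3: 6>2) and is removed.
Firm B's strategy CR is strictly dominated by R (S1: 5>4, S3: 6>-8) and is removed.
For Firm A, S1 strictly dominates S3 on the remaining columns (R: 0>-6); eliminate S3.
Among the remaining strategies, none is strictly dominated by another pure strategy of the same player, so the elimination stops.
Surviving strategies — Firm A: {S1}; Firm B: {R}.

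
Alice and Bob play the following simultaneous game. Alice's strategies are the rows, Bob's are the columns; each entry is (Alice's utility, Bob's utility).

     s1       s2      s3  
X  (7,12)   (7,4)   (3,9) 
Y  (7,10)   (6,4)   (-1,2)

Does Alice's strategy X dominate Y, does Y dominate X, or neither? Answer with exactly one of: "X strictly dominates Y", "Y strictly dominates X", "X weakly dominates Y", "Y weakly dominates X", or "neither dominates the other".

Compare X to Y across each choice by Bob: s1: 7=7, s2: 7>6, s3: 3>-1.
X is at least as good everywhere and strictly better somewhere (tied only at s1), so X weakly but not strictly dominates Y.

X weakly dominates Y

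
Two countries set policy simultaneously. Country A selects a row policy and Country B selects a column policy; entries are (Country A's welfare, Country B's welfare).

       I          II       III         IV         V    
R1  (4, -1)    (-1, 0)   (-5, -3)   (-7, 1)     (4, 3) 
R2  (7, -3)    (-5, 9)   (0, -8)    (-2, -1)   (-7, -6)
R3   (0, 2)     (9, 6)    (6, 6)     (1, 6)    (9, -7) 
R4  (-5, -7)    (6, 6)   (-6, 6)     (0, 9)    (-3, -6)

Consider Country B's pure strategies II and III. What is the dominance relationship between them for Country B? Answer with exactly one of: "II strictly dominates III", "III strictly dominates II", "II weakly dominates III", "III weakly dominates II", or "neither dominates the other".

II's payoffs vs III's, by Country A's action — R1: 0>-3, R2: 9>-8, R3: 6=6, R4: 6=6.
II is at least as good everywhere and strictly better somewhere (tied only at R3, R4), so II weakly but not strictly dominates III.

II weakly dominates III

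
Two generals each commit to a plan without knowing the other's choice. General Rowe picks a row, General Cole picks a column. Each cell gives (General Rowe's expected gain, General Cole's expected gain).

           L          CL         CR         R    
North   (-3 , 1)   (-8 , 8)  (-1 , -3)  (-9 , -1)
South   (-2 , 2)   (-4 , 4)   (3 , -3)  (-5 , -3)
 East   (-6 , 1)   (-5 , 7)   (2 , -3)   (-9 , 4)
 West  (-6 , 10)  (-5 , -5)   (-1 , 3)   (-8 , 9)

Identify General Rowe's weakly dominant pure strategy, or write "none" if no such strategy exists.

South vs North: L: -2>-3, CL: -4>-8, CR: 3>-1, R: -5>-9.
South vs East: L: -2>-6, CL: -4>-5, CR: 3>2, R: -5>-9.
South vs West: L: -2>-6, CL: -4>-5, CR: 3>-1, R: -5>-8.
South is at least as good as every other strategy against every opponent action, so it is weakly dominant.

South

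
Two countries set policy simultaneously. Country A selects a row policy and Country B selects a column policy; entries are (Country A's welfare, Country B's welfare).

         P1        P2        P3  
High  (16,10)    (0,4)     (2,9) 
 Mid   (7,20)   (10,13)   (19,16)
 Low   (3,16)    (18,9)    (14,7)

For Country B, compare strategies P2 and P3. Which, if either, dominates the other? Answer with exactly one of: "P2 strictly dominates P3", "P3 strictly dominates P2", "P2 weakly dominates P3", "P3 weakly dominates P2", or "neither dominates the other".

P2's payoffs vs P3's, by Country A's action — High: 4<9, Mid: 13<16, Low: 9>7.
P2 does better at Low but worse at High, Mid; neither strategy dominates the other.

neither dominates the other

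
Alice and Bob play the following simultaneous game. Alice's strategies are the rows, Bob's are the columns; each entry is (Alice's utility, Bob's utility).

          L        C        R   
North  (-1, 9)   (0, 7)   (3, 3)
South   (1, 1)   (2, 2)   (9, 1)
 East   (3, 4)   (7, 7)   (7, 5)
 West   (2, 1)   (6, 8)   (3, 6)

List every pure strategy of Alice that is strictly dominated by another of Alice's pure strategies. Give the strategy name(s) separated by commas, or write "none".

North, West

North: dominated, since South does at least as well everywhere (L: 1>-1, C: 2>0, R: 9>3).
Nothing dominates South: North at L (1>-1); East at R (9>7); West at R (9>3).
Nothing dominates East: North at L (3>-1); South at L (3>1); West at L (3>2).
East strictly dominates West — L: 3>2, C: 7>6, R: 7>3.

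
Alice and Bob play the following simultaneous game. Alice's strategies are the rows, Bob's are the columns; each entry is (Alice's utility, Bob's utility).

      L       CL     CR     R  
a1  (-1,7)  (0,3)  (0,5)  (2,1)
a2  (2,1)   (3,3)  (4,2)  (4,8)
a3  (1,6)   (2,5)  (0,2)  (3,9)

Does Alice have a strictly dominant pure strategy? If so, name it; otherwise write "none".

a2

a2 vs a1: L: 2>-1, CL: 3>0, CR: 4>0, R: 4>2.
a2 vs a3: L: 2>1, CL: 3>2, CR: 4>0, R: 4>3.
a2 strictly beats every other strategy against every opponent action, so it is strictly dominant.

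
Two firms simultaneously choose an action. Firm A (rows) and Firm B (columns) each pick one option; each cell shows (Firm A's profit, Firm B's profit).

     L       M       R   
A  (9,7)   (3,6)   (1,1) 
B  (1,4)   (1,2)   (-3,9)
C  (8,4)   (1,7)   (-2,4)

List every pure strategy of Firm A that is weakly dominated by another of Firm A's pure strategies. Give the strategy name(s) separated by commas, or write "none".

Nothing dominates A: B at L (9>1); C at L (9>8).
B: dominated, since A does at least as well everywhere (L: 9>1, M: 3>1, R: 1>-3).
A weakly dominates C — L: 9>8, M: 3>1, R: 1>-2.

B, C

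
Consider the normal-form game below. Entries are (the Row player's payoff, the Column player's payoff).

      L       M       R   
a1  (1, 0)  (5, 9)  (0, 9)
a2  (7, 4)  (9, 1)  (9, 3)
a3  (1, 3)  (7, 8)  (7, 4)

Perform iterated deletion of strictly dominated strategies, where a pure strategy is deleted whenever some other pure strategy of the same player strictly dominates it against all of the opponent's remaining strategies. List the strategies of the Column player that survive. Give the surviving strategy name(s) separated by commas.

Row a1 is eliminated: a2 beats it against every remaining column (L: 7>1, M: 9>5, R: 9>0).
Row a3 is eliminated: a2 beats it against every remaining column (L: 7>1, M: 9>7, R: 9>7).
The Column player's strategy M is strictly dominated by L (a2: 4>1) and is removed.
Column R is eliminated: L beats it against every remaining row (a2: 4>3).
Among the remaining strategies, none is strictly dominated by another pure strategy of the same player, so the elimination stops.
Surviving strategies — the Row player: {a2}; the Column player: {L}.

L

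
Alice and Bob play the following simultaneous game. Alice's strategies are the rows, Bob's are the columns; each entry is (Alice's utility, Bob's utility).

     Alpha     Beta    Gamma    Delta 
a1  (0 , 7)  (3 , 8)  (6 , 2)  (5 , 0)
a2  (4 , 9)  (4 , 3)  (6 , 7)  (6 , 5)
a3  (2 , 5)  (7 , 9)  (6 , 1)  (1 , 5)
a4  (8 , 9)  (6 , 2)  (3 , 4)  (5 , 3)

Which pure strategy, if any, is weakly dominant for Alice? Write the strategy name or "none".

none

a1 fails to dominate a2 at Alpha (0<4).
a2 fails to dominate a3 at Beta (4<7).
a3 fails to dominate a1 at Delta (1<5).
a4 fails to dominate a1 at Gamma (3<6).
No single strategy dominates all the others.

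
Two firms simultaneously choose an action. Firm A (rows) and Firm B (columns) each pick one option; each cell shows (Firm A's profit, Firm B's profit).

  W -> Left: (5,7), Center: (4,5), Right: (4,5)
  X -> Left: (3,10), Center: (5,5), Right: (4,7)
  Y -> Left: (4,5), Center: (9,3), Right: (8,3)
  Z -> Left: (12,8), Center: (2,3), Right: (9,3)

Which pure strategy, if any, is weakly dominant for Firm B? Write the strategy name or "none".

Left

Left vs Center: W: 7>5, X: 10>5, Y: 5>3, Z: 8>3.
Left vs Right: W: 7>5, X: 10>7, Y: 5>3, Z: 8>3.
Left is at least as good as every other strategy against every opponent action, so it is weakly dominant.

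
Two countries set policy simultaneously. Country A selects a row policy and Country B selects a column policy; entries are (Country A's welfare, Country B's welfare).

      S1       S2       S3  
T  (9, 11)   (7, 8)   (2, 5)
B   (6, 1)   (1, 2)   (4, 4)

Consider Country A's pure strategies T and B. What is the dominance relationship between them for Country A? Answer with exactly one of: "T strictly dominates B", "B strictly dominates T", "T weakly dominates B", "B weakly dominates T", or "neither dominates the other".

neither dominates the other

T's payoffs vs B's, by Country B's action — S1: 9>6, S2: 7>1, S3: 2<4.
T does better at S1, S2 but worse at S3; neither strategy dominates the other.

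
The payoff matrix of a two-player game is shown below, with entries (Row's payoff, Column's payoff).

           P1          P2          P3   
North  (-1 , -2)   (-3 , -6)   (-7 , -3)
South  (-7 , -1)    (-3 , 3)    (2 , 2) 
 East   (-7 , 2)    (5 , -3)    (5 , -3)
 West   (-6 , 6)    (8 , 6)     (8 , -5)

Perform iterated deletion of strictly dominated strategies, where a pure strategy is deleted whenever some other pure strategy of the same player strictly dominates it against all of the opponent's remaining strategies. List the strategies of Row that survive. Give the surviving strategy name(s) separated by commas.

North, West

Row South is eliminated: West beats it against every remaining column (P1: -6>-7, P2: 8>-3, P3: 8>2).
For Row, West strictly dominates East on the remaining columns (P1: -6>-7, P2: 8>5, P3: 8>5); eliminate East.
Column P3 is eliminated: P1 beats it against every remaining row (North: -2>-3, West: 6>-5).
Among the remaining strategies, none is strictly dominated by another pure strategy of the same player, so the elimination stops.
Surviving strategies — Row: {North, West}; Column: {P1, P2}.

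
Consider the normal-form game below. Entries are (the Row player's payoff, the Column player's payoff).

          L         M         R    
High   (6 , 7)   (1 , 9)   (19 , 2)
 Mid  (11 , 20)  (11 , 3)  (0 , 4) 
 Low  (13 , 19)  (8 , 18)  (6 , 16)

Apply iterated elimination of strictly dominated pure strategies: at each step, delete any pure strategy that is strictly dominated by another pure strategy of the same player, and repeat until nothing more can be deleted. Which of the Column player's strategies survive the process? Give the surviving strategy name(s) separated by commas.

L

The Column player's strategy R is strictly dominated by L (High: 7>2, Mid: 20>4, Low: 19>16) and is removed.
Row High is eliminated: Mid beats it against every remaining column (L: 11>6, M: 11>1).
The Column player's strategy M is strictly dominated by L (Mid: 20>3, Low: 19>18) and is removed.
The Row player's strategy Mid is strictly dominated by Low (L: 13>11) and is removed.
Among the remaining strategies, none is strictly dominated by another pure strategy of the same player, so the elimination stops.
Surviving strategies — the Row player: {Low}; the Column player: {L}.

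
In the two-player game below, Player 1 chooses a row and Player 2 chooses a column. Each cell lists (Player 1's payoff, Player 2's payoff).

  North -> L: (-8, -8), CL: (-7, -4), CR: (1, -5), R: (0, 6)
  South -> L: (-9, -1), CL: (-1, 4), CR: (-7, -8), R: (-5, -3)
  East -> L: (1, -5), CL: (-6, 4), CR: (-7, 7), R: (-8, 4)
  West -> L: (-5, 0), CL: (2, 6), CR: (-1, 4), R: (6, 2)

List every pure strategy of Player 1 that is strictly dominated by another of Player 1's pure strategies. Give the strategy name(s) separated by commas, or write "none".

South

North: no other strategy beats it everywhere (South at L (-8>-9); East at CR (1>-7); West at CR (1>-1)).
South: dominated, since West does at least as well everywhere (L: -5>-9, CL: 2>-1, CR: -1>-7, R: 6>-5).
East is not dominated — it holds its own against North at L (1>-8); South at L (1>-9); West at L (1>-5).
West: no other strategy beats it everywhere (North at L (-5>-8); South at L (-5>-9); East at CL (2>-6)).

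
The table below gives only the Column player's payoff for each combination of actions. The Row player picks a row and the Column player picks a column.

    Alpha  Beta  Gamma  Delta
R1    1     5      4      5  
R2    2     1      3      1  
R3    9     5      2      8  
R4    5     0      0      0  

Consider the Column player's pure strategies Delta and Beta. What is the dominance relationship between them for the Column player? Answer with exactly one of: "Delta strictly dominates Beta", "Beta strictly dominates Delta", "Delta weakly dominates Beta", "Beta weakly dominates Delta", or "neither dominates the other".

Compare Delta to Beta across each choice by the Row player: R1: 5=5, R2: 1=1, R3: 8>5, R4: 0=0.
Delta is at least as good everywhere and strictly better somewhere (tied only at R1, R2, R4), so Delta weakly but not strictly dominates Beta.

Delta weakly dominates Beta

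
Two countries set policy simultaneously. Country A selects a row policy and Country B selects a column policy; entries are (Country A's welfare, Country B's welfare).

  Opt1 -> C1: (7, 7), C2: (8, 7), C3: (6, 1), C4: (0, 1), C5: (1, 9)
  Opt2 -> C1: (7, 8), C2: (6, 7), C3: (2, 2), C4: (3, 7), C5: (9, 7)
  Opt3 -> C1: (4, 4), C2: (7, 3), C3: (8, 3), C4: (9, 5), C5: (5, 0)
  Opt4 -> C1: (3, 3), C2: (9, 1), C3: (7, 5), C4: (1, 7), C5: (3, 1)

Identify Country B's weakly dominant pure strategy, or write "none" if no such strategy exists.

none

C1 fails to dominate C3 at Opt4 (3<5).
C2 fails to dominate C1 at Opt2 (7<8).
C3 fails to dominate C1 at Opt1 (1<7).
C4 fails to dominate C1 at Opt1 (1<7).
C5 fails to dominate C1 at Opt2 (7<8).
No single strategy dominates all the others.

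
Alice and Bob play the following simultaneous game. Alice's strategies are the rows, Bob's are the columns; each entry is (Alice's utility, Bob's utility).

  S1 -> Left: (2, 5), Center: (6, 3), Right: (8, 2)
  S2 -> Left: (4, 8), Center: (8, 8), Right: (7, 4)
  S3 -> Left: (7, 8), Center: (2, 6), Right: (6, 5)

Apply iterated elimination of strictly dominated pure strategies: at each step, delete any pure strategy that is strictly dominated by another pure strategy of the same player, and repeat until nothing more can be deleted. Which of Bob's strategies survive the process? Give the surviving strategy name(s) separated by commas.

For Bob, Left strictly dominates Right on the remaining rows (S1: 5>2, S2: 8>4, S3: 8>5); eliminate Right.
Alice's strategy S1 is strictly dominated by S2 (Left: 4>2, Center: 8>6) and is removed.
Among the remaining strategies, none is strictly dominated by another pure strategy of the same player, so the elimination stops.
Surviving strategies — Alice: {S2, S3}; Bob: {Left, Center}.

Left, Center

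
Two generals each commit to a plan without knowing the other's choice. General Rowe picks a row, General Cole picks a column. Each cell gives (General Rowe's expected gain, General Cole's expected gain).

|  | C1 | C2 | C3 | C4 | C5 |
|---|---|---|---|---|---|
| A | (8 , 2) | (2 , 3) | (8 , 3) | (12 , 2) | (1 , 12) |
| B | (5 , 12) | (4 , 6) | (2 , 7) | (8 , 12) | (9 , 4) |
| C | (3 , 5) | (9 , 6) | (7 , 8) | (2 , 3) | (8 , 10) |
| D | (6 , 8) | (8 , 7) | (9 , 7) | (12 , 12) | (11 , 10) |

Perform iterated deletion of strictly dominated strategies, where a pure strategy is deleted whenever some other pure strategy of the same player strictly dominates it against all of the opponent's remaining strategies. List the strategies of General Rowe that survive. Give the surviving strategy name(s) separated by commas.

A, D

General Rowe's strategy B is strictly dominated by D (C1: 6>5, C2: 8>4, C3: 9>2, C4: 12>8, C5: 11>9) and is removed.
For General Cole, C5 strictly dominates C1 on the remaining rows (A: 12>2, C: 10>5, D: 10>8); eliminate C1.
Column C2 is eliminated: C5 beats it against every remaining row (A: 12>3, C: 10>6, D: 10>7).
For General Rowe, D strictly dominates C on the remaining columns (C3: 9>7, C4: 12>2, C5: 11>8); eliminate C.
General Cole's strategy C3 is strictly dominated by C5 (A: 12>3, D: 10>7) and is removed.
Among the remaining strategies, none is strictly dominated by another pure strategy of the same player, so the elimination stops.
Surviving strategies — General Rowe: {A, D}; General Cole: {C4, C5}.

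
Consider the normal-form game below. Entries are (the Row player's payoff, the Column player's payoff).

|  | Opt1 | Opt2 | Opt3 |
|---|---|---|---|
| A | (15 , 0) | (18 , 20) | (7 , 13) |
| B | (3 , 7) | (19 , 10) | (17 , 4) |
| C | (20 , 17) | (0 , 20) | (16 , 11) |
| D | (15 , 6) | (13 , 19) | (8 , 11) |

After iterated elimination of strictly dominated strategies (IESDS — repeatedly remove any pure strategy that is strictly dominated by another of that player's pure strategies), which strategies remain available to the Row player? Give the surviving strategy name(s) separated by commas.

For the Column player, Opt2 strictly dominates Opt1 on the remaining rows (A: 20>0, B: 10>7, C: 20>17, D: 19>6); eliminate Opt1.
For the Row player, B strictly dominates A on the remaining columns (Opt2: 19>18, Opt3: 17>7); eliminate A.
For the Row player, B strictly dominates C on the remaining columns (Opt2: 19>0, Opt3: 17>16); eliminate C.
Row D is eliminated: B beats it against every remaining column (Opt2: 19>13, Opt3: 17>8).
Column Opt3 is eliminated: Opt2 beats it against every remaining row (B: 10>4).
Among the remaining strategies, none is strictly dominated by another pure strategy of the same player, so the elimination stops.
Surviving strategies — the Row player: {B}; the Column player: {Opt2}.

B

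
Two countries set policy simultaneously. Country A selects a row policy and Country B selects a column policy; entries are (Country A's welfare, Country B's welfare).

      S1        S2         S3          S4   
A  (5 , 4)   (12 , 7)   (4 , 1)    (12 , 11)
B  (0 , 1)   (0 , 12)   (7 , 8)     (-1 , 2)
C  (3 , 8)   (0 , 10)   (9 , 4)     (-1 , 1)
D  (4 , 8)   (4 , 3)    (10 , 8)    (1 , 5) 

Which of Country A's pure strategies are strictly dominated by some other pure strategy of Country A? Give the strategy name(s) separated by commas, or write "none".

Nothing dominates A: B at S1 (5>0); C at S1 (5>3); D at S1 (5>4).
D strictly dominates B — S1: 4>0, S2: 4>0, S3: 10>7, S4: 1>-1.
C: dominated, since D does at least as well everywhere (S1: 4>3, S2: 4>0, S3: 10>9, S4: 1>-1).
D: no other strategy beats it everywhere (A at S3 (10>4); B at S1 (4>0); C at S1 (4>3)).

B, C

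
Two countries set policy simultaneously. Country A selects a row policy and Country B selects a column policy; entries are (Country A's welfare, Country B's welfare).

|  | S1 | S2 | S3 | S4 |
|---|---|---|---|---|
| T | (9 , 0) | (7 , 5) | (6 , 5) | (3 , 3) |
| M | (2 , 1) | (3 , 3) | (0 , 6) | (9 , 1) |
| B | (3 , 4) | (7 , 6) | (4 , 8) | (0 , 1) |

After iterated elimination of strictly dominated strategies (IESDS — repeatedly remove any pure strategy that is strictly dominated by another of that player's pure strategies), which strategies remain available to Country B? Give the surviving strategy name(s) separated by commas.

S2, S3

For Country B, S2 strictly dominates S1 on the remaining rows (T: 5>0, M: 3>1, B: 6>4); eliminate S1.
Country B's strategy S4 is strictly dominated by S2 (T: 5>3, M: 3>1, B: 6>1) and is removed.
Country A's strategy M is strictly dominated by T (S2: 7>3, S3: 6>0) and is removed.
Among the remaining strategies, none is strictly dominated by another pure strategy of the same player, so the elimination stops.
Surviving strategies — Country A: {T, B}; Country B: {S2, S3}.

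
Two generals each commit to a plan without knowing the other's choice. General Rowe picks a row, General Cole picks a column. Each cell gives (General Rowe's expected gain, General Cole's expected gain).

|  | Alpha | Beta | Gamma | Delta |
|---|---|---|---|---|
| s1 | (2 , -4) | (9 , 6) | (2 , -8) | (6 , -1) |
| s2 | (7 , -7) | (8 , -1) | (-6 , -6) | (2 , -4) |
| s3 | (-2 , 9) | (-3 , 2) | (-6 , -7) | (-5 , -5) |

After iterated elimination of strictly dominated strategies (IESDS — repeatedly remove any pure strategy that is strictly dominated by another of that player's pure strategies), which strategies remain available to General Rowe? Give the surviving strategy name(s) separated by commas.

s1

For General Rowe, s1 strictly dominates s3 on the remaining columns (Alpha: 2>-2, Beta: 9>-3, Gamma: 2>-6, Delta: 6>-5); eliminate s3.
Column Alpha is eliminated: Beta beats it against every remaining row (s1: 6>-4, s2: -1>-7).
For General Rowe, s1 strictly dominates s2 on the remaining columns (Beta: 9>8, Gamma: 2>-6, Delta: 6>2); eliminate s2.
General Cole's strategy Gamma is strictly dominated by Beta (s1: 6>-8) and is removed.
Column Delta is eliminated: Beta beats it against every remaining row (s1: 6>-1).
Among the remaining strategies, none is strictly dominated by another pure strategy of the same player, so the elimination stops.
Surviving strategies — General Rowe: {s1}; General Cole: {Beta}.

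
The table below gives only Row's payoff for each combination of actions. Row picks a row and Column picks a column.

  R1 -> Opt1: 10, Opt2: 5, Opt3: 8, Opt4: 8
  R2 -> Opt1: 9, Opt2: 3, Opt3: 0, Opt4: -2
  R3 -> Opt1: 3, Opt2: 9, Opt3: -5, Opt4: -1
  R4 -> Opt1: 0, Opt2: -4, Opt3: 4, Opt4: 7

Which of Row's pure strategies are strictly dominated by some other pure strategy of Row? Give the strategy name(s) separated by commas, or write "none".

Nothing dominates R1: R2 at Opt1 (10>9); R3 at Opt1 (10>3); R4 at Opt1 (10>0).
R2: dominated, since R1 does at least as well everywhere (Opt1: 10>9, Opt2: 5>3, Opt3: 8>0, Opt4: 8>-2).
R3 is not dominated — it holds its own against R1 at Opt2 (9>5); R2 at Opt2 (9>3); R4 at Opt1 (3>0).
R4: dominated, since R1 does at least as well everywhere (Opt1: 10>0, Opt2: 5>-4, Opt3: 8>4, Opt4: 8>7).

R2, R4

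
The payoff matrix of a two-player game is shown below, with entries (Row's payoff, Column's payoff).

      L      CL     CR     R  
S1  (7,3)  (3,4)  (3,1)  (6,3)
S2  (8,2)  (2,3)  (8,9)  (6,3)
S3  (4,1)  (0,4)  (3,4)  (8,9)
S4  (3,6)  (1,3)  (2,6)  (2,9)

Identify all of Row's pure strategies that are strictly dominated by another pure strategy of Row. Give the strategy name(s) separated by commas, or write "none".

S4

S1 is not dominated — it holds its own against S2 at CL (3>2); S3 at L (7>4); S4 at L (7>3).
Nothing dominates S2: S1 at L (8>7); S3 at L (8>4); S4 at L (8>3).
Nothing dominates S3: S1 at CR (3=3); S2 at R (8>6); S4 at L (4>3).
S1 strictly dominates S4 — L: 7>3, CL: 3>1, CR: 3>2, R: 6>2.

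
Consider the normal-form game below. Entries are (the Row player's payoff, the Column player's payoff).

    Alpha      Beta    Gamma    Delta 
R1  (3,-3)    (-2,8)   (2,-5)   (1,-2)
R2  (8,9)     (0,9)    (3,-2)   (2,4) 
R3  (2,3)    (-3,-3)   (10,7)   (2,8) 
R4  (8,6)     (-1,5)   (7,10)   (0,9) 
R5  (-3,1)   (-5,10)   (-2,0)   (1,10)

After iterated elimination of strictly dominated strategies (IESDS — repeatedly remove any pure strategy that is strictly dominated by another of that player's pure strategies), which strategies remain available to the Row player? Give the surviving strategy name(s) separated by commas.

The Row player's strategy R1 is strictly dominated by R2 (Alpha: 8>3, Beta: 0>-2, Gamma: 3>2, Delta: 2>1) and is removed.
Row R5 is eliminated: R2 beats it against every remaining column (Alpha: 8>-3, Beta: 0>-5, Gamma: 3>-2, Delta: 2>1).
Among the remaining strategies, none is strictly dominated by another pure strategy of the same player, so the elimination stops.
Surviving strategies — the Row player: {R2, R3, R4}; the Column player: {Alpha, Beta, Gamma, Delta}.

R2, R3, R4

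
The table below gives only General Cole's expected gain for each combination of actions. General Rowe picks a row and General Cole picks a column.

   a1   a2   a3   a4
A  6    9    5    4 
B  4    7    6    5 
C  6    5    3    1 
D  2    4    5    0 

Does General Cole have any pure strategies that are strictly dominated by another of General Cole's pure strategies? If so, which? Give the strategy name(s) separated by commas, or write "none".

a1: no other strategy beats it everywhere (a2 at C (6>5); a3 at A (6>5); a4 at A (6>4)).
Nothing dominates a2: a1 at A (9>6); a3 at A (9>5); a4 at A (9>4).
a3 is not dominated — it holds its own against a1 at B (6>4); a2 at D (5>4); a4 at A (5>4).
a4 is strictly dominated by a2 (A: 9>4, B: 7>5, C: 5>1, D: 4>0).

a4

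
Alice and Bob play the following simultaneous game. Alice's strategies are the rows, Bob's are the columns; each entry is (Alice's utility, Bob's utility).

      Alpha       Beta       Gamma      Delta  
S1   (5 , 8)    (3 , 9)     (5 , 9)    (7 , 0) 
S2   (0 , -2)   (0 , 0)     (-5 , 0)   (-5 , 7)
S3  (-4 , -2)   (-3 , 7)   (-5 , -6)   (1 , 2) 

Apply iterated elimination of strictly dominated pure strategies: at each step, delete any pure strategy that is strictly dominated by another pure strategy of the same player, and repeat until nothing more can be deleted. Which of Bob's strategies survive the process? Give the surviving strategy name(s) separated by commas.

Beta, Gamma

Row S2 is eliminated: S1 beats it against every remaining column (Alpha: 5>0, Beta: 3>0, Gamma: 5>-5, Delta: 7>-5).
For Alice, S1 strictly dominates S3 on the remaining columns (Alpha: 5>-4, Beta: 3>-3, Gamma: 5>-5, Delta: 7>1); eliminate S3.
For Bob, Beta strictly dominates Alpha on the remaining rows (S1: 9>8); eliminate Alpha.
Bob's strategy Delta is strictly dominated by Beta (S1: 9>0) and is removed.
Among the remaining strategies, none is strictly dominated by another pure strategy of the same player, so the elimination stops.
Surviving strategies — Alice: {S1}; Bob: {Beta, Gamma}.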